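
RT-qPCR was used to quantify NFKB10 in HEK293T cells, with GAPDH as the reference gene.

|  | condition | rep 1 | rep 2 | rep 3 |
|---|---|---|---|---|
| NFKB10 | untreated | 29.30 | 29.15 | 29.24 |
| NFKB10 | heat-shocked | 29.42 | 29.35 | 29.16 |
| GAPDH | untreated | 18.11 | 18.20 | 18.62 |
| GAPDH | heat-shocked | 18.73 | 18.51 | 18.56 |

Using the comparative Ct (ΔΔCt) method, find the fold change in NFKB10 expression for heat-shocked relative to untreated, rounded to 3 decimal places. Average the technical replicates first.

Mean Ct: NFKB10 untreated 29.230; NFKB10 heat-shocked 29.310; GAPDH untreated 18.310; GAPDH heat-shocked 18.600
ΔCt(untreated) = 29.230 − 18.310 = 10.920
ΔCt(heat-shocked) = 29.310 − 18.600 = 10.710
ΔΔCt = 10.710 − 10.920 = -0.210
Fold change = 2^(−(-0.210)) = 2^0.210 = 1.1567

1.157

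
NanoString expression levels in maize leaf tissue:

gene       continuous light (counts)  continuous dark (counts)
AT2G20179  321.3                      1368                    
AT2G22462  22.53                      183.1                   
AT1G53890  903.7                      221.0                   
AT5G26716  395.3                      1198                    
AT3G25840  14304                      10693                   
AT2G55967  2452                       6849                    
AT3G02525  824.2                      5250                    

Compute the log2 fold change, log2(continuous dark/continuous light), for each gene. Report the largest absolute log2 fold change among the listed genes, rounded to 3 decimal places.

3.023

log2(1368/321.3) = 2.090  (AT2G20179)
log2(183.1/22.53) = 3.023  (AT2G22462)
log2(221.0/903.7) = -2.032  (AT1G53890)
log2(1198/395.3) = 1.600  (AT5G26716)
log2(10693/14304) = -0.420  (AT3G25840)
log2(6849/2452) = 1.482  (AT2G55967)
log2(5250/824.2) = 2.671  (AT3G02525)
The largest magnitude belongs to AT2G22462.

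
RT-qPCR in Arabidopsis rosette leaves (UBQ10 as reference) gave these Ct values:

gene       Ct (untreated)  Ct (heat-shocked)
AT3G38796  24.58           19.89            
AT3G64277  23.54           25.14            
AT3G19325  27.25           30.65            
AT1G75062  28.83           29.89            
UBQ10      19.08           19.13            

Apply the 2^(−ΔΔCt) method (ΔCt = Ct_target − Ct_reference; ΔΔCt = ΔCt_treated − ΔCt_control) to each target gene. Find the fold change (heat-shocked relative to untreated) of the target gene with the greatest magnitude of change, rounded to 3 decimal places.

AT3G38796: ΔΔCt = (19.89−19.13) − (24.58−19.08) = 0.76 − 5.50 = -4.74; fold change = 2^4.74 = 26.723
AT3G64277: ΔΔCt = (25.14−19.13) − (23.54−19.08) = 6.01 − 4.46 = 1.55; fold change = 2^-1.55 = 0.342
AT3G19325: ΔΔCt = (30.65−19.13) − (27.25−19.08) = 11.52 − 8.17 = 3.35; fold change = 2^-3.35 = 0.098
AT1G75062: ΔΔCt = (29.89−19.13) − (28.83−19.08) = 10.76 − 9.75 = 1.01; fold change = 2^-1.01 = 0.497
AT3G38796 has the largest |ΔΔCt| = 4.74.

26.723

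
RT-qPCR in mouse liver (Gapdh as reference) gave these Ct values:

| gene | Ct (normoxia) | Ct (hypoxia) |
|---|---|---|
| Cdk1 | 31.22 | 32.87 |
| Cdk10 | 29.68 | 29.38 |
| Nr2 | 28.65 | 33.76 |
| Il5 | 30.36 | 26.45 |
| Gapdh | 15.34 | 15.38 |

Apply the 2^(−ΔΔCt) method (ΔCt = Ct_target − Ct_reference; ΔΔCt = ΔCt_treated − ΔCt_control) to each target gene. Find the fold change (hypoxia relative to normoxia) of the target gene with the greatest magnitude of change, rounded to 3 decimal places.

0.030

Cdk1: ΔΔCt = (32.87−15.38) − (31.22−15.34) = 17.49 − 15.88 = 1.61; fold change = 2^-1.61 = 0.328
Cdk10: ΔΔCt = (29.38−15.38) − (29.68−15.34) = 14.00 − 14.34 = -0.34; fold change = 2^0.34 = 1.266
Nr2: ΔΔCt = (33.76−15.38) − (28.65−15.34) = 18.38 − 13.31 = 5.07; fold change = 2^-5.07 = 0.030
Il5: ΔΔCt = (26.45−15.38) − (30.36−15.34) = 11.07 − 15.02 = -3.95; fold change = 2^3.95 = 15.455
Nr2 has the largest |ΔΔCt| = 5.07.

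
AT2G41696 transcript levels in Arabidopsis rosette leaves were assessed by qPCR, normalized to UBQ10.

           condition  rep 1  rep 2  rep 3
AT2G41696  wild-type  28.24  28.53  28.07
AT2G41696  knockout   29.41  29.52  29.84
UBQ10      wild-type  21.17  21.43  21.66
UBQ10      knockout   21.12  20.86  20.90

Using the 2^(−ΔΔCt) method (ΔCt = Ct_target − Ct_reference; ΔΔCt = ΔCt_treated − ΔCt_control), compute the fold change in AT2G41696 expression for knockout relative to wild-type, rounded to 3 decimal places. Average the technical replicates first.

0.293

Mean Ct: AT2G41696 wild-type 28.280; AT2G41696 knockout 29.590; UBQ10 wild-type 21.420; UBQ10 knockout 20.960
ΔCt(wild-type) = 28.280 − 21.420 = 6.860
ΔCt(knockout) = 29.590 − 20.960 = 8.630
ΔΔCt = 8.630 − 6.860 = 1.770
Fold change = 2^(−1.770) = 0.2932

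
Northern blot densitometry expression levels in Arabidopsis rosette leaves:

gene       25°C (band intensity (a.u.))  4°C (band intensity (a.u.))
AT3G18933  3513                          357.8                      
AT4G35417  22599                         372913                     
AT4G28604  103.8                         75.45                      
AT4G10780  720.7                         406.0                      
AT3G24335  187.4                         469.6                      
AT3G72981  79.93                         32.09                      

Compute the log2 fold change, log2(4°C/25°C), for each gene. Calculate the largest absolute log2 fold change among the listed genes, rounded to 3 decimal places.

log2(357.8/3513) = -3.295  (AT3G18933)
log2(372913/22599) = 4.045  (AT4G35417)
log2(75.45/103.8) = -0.460  (AT4G28604)
log2(406.0/720.7) = -0.828  (AT4G10780)
log2(469.6/187.4) = 1.325  (AT3G24335)
log2(32.09/79.93) = -1.317  (AT3G72981)
The largest magnitude belongs to AT4G35417.

4.045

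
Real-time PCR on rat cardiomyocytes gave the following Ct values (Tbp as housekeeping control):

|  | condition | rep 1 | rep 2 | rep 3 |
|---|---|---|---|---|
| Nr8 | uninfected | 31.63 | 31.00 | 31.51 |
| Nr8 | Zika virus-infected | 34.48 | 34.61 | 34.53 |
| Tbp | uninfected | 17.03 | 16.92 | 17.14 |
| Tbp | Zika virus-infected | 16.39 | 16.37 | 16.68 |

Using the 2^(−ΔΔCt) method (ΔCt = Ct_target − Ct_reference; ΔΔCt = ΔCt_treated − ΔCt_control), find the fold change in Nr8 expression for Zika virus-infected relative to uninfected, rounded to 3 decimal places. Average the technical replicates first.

Mean Ct: Nr8 uninfected 31.380; Nr8 Zika virus-infected 34.540; Tbp uninfected 17.030; Tbp Zika virus-infected 16.480
ΔCt(uninfected) = 31.380 − 17.030 = 14.350
ΔCt(Zika virus-infected) = 34.540 − 16.480 = 18.060
ΔΔCt = 18.060 − 14.350 = 3.710
Fold change = 2^(−3.710) = 0.0764

0.076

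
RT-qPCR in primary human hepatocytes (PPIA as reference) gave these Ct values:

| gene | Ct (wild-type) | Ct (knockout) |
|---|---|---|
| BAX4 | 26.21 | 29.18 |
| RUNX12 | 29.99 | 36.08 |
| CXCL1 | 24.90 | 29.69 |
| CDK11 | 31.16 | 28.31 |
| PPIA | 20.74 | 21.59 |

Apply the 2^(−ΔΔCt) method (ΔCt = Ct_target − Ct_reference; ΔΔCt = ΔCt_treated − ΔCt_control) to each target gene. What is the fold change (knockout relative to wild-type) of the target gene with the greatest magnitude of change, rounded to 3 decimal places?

0.026

BAX4: ΔΔCt = (29.18−21.59) − (26.21−20.74) = 7.59 − 5.47 = 2.12; fold change = 2^-2.12 = 0.230
RUNX12: ΔΔCt = (36.08−21.59) − (29.99−20.74) = 14.49 − 9.25 = 5.24; fold change = 2^-5.24 = 0.026
CXCL1: ΔΔCt = (29.69−21.59) − (24.90−20.74) = 8.10 − 4.16 = 3.94; fold change = 2^-3.94 = 0.065
CDK11: ΔΔCt = (28.31−21.59) − (31.16−20.74) = 6.72 − 10.42 = -3.70; fold change = 2^3.70 = 12.996
RUNX12 has the largest |ΔΔCt| = 5.24.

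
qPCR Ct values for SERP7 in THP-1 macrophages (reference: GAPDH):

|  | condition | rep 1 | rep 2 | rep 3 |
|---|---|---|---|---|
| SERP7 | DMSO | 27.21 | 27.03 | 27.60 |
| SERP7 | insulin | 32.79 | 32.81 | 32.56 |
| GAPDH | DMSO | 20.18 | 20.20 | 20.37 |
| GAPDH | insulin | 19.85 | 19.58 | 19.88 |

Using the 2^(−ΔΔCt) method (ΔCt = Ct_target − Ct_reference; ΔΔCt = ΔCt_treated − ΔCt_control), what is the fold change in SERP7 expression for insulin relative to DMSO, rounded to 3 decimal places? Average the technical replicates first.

Mean Ct: SERP7 DMSO 27.280; SERP7 insulin 32.720; GAPDH DMSO 20.250; GAPDH insulin 19.770
ΔCt(DMSO) = 27.280 − 20.250 = 7.030
ΔCt(insulin) = 32.720 − 19.770 = 12.950
ΔΔCt = 12.950 − 7.030 = 5.920
Fold change = 2^(−5.920) = 0.0165

0.017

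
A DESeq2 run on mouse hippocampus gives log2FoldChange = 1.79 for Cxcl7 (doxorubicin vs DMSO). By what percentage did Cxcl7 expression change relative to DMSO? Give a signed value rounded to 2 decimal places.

Fold change = 2^(1.79) = 3.4581
Percent change = (FC − 1) × 100% = (3.4581 − 1) × 100 = 245.81%

245.81%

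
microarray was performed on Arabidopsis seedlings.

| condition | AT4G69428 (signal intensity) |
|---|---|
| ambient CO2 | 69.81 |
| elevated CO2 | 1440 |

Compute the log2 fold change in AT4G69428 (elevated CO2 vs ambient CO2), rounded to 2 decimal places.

Fold change = 1440 / 69.81 = 20.6274
log2(20.6274) = 4.366

4.37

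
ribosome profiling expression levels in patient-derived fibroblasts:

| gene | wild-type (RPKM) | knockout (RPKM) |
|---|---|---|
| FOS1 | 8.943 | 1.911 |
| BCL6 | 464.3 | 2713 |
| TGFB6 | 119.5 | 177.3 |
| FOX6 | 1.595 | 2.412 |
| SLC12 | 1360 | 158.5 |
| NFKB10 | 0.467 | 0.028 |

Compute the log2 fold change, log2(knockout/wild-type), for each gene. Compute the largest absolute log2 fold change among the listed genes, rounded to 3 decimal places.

log2(1.911/8.943) = -2.226  (FOS1)
log2(2713/464.3) = 2.547  (BCL6)
log2(177.3/119.5) = 0.569  (TGFB6)
log2(2.412/1.595) = 0.597  (FOX6)
log2(158.5/1360) = -3.101  (SLC12)
log2(0.028/0.467) = -4.060  (NFKB10)
The largest magnitude belongs to NFKB10.

4.060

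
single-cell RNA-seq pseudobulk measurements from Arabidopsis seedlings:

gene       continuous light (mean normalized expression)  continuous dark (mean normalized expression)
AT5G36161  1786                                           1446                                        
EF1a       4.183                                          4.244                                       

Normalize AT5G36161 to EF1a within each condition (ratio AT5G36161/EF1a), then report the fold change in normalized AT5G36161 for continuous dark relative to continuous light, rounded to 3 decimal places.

0.798

AT5G36161/EF1a (continuous light) = 1786 / 4.183 = 426.97
AT5G36161/EF1a (continuous dark) = 1446 / 4.244 = 340.72
Fold change = 340.72 / 426.97 = 0.7980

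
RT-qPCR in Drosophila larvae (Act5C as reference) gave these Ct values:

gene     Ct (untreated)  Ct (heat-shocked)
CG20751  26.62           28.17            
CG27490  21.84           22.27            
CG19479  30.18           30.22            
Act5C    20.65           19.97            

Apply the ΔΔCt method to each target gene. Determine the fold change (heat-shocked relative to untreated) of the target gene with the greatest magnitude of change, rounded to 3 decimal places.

CG20751: ΔΔCt = (28.17−19.97) − (26.62−20.65) = 8.20 − 5.97 = 2.23; fold change = 2^-2.23 = 0.213
CG27490: ΔΔCt = (22.27−19.97) − (21.84−20.65) = 2.30 − 1.19 = 1.11; fold change = 2^-1.11 = 0.463
CG19479: ΔΔCt = (30.22−19.97) − (30.18−20.65) = 10.25 − 9.53 = 0.72; fold change = 2^-0.72 = 0.607
CG20751 has the largest |ΔΔCt| = 2.23.

0.213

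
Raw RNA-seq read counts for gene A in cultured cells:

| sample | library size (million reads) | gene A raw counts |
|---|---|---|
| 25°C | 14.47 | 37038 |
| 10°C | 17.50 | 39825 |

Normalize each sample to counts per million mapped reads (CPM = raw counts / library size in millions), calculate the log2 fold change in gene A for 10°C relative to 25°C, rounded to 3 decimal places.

-0.170

CPM(25°C) = 37038 / 14.47 = 2559.6406
CPM(10°C) = 39825 / 17.50 = 2275.7143
Fold change = 2275.7143 / 2559.6406 = 0.88908
log2(0.88908) = -0.1696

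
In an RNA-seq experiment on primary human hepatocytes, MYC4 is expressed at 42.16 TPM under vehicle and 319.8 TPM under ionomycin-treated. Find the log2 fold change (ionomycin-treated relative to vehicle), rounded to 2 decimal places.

2.92

Fold change = 319.8 / 42.16 = 7.5854
log2(7.5854) = 2.923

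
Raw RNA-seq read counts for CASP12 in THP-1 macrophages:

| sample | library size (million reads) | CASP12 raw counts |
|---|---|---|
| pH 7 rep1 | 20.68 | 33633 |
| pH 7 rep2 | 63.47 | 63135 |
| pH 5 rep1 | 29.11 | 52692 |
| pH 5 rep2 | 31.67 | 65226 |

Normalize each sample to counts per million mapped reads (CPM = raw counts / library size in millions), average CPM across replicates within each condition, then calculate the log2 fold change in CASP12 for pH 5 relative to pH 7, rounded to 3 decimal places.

CPM(pH 7 rep1) = 33633 / 20.68 = 1626.3540
CPM(pH 7 rep2) = 63135 / 63.47 = 994.7219
CPM(pH 5 rep1) = 52692 / 29.11 = 1810.0996
CPM(pH 5 rep2) = 65226 / 31.67 = 2059.5516
mean CPM(pH 7) = 1310.5379; mean CPM(pH 5) = 1934.8256
Fold change = 1934.8256 / 1310.5379 = 1.47636
log2(1.47636) = 0.5620

0.562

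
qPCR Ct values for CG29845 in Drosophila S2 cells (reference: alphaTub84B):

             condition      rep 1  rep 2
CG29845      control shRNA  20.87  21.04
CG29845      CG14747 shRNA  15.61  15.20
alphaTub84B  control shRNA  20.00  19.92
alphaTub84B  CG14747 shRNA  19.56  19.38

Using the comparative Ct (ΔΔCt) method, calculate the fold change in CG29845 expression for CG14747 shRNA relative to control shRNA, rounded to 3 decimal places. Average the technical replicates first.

Mean Ct: CG29845 control shRNA 20.955; CG29845 CG14747 shRNA 15.405; alphaTub84B control shRNA 19.960; alphaTub84B CG14747 shRNA 19.470
ΔCt(control shRNA) = 20.955 − 19.960 = 0.995
ΔCt(CG14747 shRNA) = 15.405 − 19.470 = -4.065
ΔΔCt = -4.065 − 0.995 = -5.060
Fold change = 2^(−(-5.060)) = 2^5.060 = 33.3589

33.359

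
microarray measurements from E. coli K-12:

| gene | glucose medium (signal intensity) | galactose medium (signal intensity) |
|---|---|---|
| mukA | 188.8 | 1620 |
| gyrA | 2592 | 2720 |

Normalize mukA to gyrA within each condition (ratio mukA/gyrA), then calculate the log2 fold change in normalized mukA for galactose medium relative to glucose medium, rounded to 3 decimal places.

mukA/gyrA (glucose medium) = 188.8 / 2592 = 0.07284
mukA/gyrA (galactose medium) = 1620 / 2720 = 0.59559
Fold change = 0.59559 / 0.07284 = 8.1767
log2(8.1767) = 3.0315

3.032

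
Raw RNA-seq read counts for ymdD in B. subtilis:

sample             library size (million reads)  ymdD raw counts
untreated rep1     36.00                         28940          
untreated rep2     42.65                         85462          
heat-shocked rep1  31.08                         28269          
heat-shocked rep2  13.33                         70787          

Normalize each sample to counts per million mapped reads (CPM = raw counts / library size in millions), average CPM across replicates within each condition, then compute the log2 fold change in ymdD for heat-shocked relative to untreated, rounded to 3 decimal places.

1.148

CPM(untreated rep1) = 28940 / 36.00 = 803.8889
CPM(untreated rep2) = 85462 / 42.65 = 2003.7984
CPM(heat-shocked rep1) = 28269 / 31.08 = 909.5560
CPM(heat-shocked rep2) = 70787 / 13.33 = 5310.3526
mean CPM(untreated) = 1403.8436; mean CPM(heat-shocked) = 3109.9543
Fold change = 3109.9543 / 1403.8436 = 2.21531
log2(2.21531) = 1.1475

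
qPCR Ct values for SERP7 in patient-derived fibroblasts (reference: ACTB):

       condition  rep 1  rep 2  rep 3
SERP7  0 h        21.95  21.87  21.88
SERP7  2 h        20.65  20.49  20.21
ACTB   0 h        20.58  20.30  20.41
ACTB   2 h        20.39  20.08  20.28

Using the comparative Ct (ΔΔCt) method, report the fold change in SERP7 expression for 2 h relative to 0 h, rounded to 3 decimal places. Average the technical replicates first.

2.412

Mean Ct: SERP7 0 h 21.900; SERP7 2 h 20.450; ACTB 0 h 20.430; ACTB 2 h 20.250
ΔCt(0 h) = 21.900 − 20.430 = 1.470
ΔCt(2 h) = 20.450 − 20.250 = 0.200
ΔΔCt = 0.200 − 1.470 = -1.270
Fold change = 2^(−(-1.270)) = 2^1.270 = 2.4116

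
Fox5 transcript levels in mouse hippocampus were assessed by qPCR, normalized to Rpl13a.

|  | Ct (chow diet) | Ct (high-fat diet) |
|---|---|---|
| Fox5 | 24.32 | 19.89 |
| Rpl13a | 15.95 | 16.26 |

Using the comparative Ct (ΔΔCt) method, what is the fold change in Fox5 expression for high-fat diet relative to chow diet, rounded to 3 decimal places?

26.723

ΔCt(chow diet) = 24.320 − 15.950 = 8.370
ΔCt(high-fat diet) = 19.890 − 16.260 = 3.630
ΔΔCt = 3.630 − 8.370 = -4.740
Fold change = 2^(−(-4.740)) = 2^4.740 = 26.7228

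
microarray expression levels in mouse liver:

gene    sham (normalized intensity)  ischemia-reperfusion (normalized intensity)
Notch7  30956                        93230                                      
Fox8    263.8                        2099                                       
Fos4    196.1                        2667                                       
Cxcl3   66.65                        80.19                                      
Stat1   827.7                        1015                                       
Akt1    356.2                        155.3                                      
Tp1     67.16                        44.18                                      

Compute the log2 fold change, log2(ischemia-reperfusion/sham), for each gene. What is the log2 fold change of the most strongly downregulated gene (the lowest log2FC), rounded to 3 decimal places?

-1.198

log2(93230/30956) = 1.591  (Notch7)
log2(2099/263.8) = 2.992  (Fox8)
log2(2667/196.1) = 3.766  (Fos4)
log2(80.19/66.65) = 0.267  (Cxcl3)
log2(1015/827.7) = 0.294  (Stat1)
log2(155.3/356.2) = -1.198  (Akt1)
log2(44.18/67.16) = -0.604  (Tp1)
Akt1 is most strongly downregulated.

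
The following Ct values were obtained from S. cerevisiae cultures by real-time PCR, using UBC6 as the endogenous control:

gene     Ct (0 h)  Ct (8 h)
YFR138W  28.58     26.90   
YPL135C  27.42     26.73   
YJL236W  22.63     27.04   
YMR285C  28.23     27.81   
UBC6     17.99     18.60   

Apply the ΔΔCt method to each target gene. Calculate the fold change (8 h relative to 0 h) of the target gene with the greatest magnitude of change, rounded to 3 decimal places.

YFR138W: ΔΔCt = (26.90−18.60) − (28.58−17.99) = 8.30 − 10.59 = -2.29; fold change = 2^2.29 = 4.891
YPL135C: ΔΔCt = (26.73−18.60) − (27.42−17.99) = 8.13 − 9.43 = -1.30; fold change = 2^1.30 = 2.462
YJL236W: ΔΔCt = (27.04−18.60) − (22.63−17.99) = 8.44 − 4.64 = 3.80; fold change = 2^-3.80 = 0.072
YMR285C: ΔΔCt = (27.81−18.60) − (28.23−17.99) = 9.21 − 10.24 = -1.03; fold change = 2^1.03 = 2.042
YJL236W has the largest |ΔΔCt| = 3.80.

0.072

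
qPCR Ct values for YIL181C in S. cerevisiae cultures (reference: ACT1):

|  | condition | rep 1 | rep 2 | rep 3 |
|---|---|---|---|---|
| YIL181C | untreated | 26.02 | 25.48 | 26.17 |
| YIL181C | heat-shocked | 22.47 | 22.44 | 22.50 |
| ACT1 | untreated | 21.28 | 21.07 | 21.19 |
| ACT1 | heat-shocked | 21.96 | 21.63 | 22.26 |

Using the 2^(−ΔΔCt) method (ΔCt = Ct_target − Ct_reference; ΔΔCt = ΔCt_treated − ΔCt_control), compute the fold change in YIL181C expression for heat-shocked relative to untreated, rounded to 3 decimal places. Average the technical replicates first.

Mean Ct: YIL181C untreated 25.890; YIL181C heat-shocked 22.470; ACT1 untreated 21.180; ACT1 heat-shocked 21.950
ΔCt(untreated) = 25.890 − 21.180 = 4.710
ΔCt(heat-shocked) = 22.470 − 21.950 = 0.520
ΔΔCt = 0.520 − 4.710 = -4.190
Fold change = 2^(−(-4.190)) = 2^4.190 = 18.2522

18.252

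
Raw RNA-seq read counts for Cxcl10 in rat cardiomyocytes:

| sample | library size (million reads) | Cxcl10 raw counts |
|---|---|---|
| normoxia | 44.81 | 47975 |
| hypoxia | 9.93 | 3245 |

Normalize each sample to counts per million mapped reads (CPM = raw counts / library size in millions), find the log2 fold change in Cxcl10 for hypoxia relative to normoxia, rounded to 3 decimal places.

-1.712

CPM(normoxia) = 47975 / 44.81 = 1070.6316
CPM(hypoxia) = 3245 / 9.93 = 326.7875
Fold change = 326.7875 / 1070.6316 = 0.30523
log2(0.30523) = -1.7120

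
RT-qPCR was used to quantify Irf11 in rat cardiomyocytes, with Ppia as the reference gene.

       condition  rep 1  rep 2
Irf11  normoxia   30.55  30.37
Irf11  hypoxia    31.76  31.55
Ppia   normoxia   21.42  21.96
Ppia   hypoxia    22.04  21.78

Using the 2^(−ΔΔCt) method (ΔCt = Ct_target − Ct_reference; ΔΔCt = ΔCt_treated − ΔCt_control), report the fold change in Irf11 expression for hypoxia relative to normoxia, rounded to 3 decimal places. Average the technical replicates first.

Mean Ct: Irf11 normoxia 30.460; Irf11 hypoxia 31.655; Ppia normoxia 21.690; Ppia hypoxia 21.910
ΔCt(normoxia) = 30.460 − 21.690 = 8.770
ΔCt(hypoxia) = 31.655 − 21.910 = 9.745
ΔΔCt = 9.745 − 8.770 = 0.975
Fold change = 2^(−0.975) = 0.5087

0.509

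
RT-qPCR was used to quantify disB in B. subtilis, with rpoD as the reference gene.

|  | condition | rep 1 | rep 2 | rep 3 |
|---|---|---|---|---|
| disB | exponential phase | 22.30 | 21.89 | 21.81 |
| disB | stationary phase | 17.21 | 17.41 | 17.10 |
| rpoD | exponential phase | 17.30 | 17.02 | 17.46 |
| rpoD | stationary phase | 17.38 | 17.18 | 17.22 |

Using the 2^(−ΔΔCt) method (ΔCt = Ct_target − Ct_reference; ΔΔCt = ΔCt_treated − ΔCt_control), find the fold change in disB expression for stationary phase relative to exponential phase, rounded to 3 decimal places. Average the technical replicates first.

27.096

Mean Ct: disB exponential phase 22.000; disB stationary phase 17.240; rpoD exponential phase 17.260; rpoD stationary phase 17.260
ΔCt(exponential phase) = 22.000 − 17.260 = 4.740
ΔCt(stationary phase) = 17.240 − 17.260 = -0.020
ΔΔCt = -0.020 − 4.740 = -4.760
Fold change = 2^(−(-4.760)) = 2^4.760 = 27.0958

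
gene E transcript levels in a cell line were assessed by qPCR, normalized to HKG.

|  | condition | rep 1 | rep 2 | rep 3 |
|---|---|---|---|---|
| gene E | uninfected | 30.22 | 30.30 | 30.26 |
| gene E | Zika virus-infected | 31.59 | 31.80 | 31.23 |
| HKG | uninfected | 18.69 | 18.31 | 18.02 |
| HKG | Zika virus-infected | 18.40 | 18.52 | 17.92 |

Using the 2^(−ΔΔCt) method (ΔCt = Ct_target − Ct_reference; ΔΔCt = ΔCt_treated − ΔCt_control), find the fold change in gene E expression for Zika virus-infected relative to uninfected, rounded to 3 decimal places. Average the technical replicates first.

Mean Ct: gene E uninfected 30.260; gene E Zika virus-infected 31.540; HKG uninfected 18.340; HKG Zika virus-infected 18.280
ΔCt(uninfected) = 30.260 − 18.340 = 11.920
ΔCt(Zika virus-infected) = 31.540 − 18.280 = 13.260
ΔΔCt = 13.260 − 11.920 = 1.340
Fold change = 2^(−1.340) = 0.3950

0.395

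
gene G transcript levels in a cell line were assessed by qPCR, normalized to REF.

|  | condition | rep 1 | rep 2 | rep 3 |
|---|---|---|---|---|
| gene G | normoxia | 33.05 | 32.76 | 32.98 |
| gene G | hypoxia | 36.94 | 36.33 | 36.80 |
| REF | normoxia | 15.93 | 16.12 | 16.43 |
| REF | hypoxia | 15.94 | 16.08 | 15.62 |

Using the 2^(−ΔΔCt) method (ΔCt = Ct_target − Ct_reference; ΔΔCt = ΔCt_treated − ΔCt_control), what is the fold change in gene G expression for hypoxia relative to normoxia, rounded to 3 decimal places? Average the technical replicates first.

0.061

Mean Ct: gene G normoxia 32.930; gene G hypoxia 36.690; REF normoxia 16.160; REF hypoxia 15.880
ΔCt(normoxia) = 32.930 − 16.160 = 16.770
ΔCt(hypoxia) = 36.690 − 15.880 = 20.810
ΔΔCt = 20.810 − 16.770 = 4.040
Fold change = 2^(−4.040) = 0.0608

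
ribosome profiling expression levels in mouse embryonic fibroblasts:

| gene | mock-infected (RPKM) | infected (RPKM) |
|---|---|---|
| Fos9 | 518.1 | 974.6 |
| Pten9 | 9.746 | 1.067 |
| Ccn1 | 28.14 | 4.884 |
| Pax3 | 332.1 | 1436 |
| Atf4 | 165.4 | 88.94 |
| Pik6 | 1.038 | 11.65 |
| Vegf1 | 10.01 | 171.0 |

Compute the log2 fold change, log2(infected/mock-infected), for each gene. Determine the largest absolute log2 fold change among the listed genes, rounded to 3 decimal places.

4.094

log2(974.6/518.1) = 0.912  (Fos9)
log2(1.067/9.746) = -3.191  (Pten9)
log2(4.884/28.14) = -2.526  (Ccn1)
log2(1436/332.1) = 2.112  (Pax3)
log2(88.94/165.4) = -0.895  (Atf4)
log2(11.65/1.038) = 3.488  (Pik6)
log2(171.0/10.01) = 4.094  (Vegf1)
The largest magnitude belongs to Vegf1.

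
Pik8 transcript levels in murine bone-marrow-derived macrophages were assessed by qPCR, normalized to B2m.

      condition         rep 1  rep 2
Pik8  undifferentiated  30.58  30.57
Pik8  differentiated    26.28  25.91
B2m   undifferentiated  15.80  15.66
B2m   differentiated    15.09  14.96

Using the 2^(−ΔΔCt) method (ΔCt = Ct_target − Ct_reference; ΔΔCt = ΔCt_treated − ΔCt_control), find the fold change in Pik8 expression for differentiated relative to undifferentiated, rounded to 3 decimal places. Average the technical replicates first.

13.690

Mean Ct: Pik8 undifferentiated 30.575; Pik8 differentiated 26.095; B2m undifferentiated 15.730; B2m differentiated 15.025
ΔCt(undifferentiated) = 30.575 − 15.730 = 14.845
ΔCt(differentiated) = 26.095 − 15.025 = 11.070
ΔΔCt = 11.070 − 14.845 = -3.775
Fold change = 2^(−(-3.775)) = 2^3.775 = 13.6895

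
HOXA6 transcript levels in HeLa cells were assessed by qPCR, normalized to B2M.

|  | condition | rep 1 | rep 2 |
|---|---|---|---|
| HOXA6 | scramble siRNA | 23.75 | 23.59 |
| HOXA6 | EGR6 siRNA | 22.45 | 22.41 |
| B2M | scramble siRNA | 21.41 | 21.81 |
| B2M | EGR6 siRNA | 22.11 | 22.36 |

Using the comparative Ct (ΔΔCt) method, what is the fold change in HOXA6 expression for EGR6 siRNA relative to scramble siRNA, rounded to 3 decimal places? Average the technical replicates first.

Mean Ct: HOXA6 scramble siRNA 23.670; HOXA6 EGR6 siRNA 22.430; B2M scramble siRNA 21.610; B2M EGR6 siRNA 22.235
ΔCt(scramble siRNA) = 23.670 − 21.610 = 2.060
ΔCt(EGR6 siRNA) = 22.430 − 22.235 = 0.195
ΔΔCt = 0.195 − 2.060 = -1.865
Fold change = 2^(−(-1.865)) = 2^1.865 = 3.6427

3.643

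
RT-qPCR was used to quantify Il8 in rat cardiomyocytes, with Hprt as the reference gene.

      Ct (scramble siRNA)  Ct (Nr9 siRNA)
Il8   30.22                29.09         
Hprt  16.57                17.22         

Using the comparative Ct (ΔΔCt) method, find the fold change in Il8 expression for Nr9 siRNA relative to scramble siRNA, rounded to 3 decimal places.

3.434

ΔCt(scramble siRNA) = 30.220 − 16.570 = 13.650
ΔCt(Nr9 siRNA) = 29.090 − 17.220 = 11.870
ΔΔCt = 11.870 − 13.650 = -1.780
Fold change = 2^(−(-1.780)) = 2^1.780 = 3.4343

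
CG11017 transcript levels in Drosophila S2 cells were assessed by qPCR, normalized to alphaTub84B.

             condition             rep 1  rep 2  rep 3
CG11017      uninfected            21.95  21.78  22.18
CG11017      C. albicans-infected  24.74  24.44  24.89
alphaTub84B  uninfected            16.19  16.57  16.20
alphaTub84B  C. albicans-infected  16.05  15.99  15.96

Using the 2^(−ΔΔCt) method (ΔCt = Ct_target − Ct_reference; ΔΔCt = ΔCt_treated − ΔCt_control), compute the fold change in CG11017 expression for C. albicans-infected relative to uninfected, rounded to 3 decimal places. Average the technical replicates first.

0.122

Mean Ct: CG11017 uninfected 21.970; CG11017 C. albicans-infected 24.690; alphaTub84B uninfected 16.320; alphaTub84B C. albicans-infected 16.000
ΔCt(uninfected) = 21.970 − 16.320 = 5.650
ΔCt(C. albicans-infected) = 24.690 − 16.000 = 8.690
ΔΔCt = 8.690 − 5.650 = 3.040
Fold change = 2^(−3.040) = 0.1216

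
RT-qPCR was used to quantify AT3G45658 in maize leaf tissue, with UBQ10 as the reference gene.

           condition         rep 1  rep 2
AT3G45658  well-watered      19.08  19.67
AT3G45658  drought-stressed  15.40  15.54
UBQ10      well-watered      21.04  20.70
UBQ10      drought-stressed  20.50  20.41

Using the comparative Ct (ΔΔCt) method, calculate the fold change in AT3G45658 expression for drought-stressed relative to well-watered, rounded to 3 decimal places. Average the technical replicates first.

Mean Ct: AT3G45658 well-watered 19.375; AT3G45658 drought-stressed 15.470; UBQ10 well-watered 20.870; UBQ10 drought-stressed 20.455
ΔCt(well-watered) = 19.375 − 20.870 = -1.495
ΔCt(drought-stressed) = 15.470 − 20.455 = -4.985
ΔΔCt = -4.985 − (-1.495) = -3.490
Fold change = 2^(−(-3.490)) = 2^3.490 = 11.2356

11.236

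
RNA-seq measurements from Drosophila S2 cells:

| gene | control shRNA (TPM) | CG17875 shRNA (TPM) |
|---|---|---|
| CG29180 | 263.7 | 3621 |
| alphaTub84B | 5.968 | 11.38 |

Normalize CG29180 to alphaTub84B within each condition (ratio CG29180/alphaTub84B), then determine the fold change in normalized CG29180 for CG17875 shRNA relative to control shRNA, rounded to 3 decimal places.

7.201

CG29180/alphaTub84B (control shRNA) = 263.7 / 5.968 = 44.186
CG29180/alphaTub84B (CG17875 shRNA) = 3621 / 11.38 = 318.19
Fold change = 318.19 / 44.186 = 7.2012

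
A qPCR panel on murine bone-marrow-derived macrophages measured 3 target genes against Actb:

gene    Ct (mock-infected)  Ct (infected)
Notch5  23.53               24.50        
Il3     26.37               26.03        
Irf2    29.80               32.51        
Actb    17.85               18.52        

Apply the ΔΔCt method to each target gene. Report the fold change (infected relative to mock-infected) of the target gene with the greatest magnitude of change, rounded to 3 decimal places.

Notch5: ΔΔCt = (24.50−18.52) − (23.53−17.85) = 5.98 − 5.68 = 0.30; fold change = 2^-0.30 = 0.812
Il3: ΔΔCt = (26.03−18.52) − (26.37−17.85) = 7.51 − 8.52 = -1.01; fold change = 2^1.01 = 2.014
Irf2: ΔΔCt = (32.51−18.52) − (29.80−17.85) = 13.99 − 11.95 = 2.04; fold change = 2^-2.04 = 0.243
Irf2 has the largest |ΔΔCt| = 2.04.

0.243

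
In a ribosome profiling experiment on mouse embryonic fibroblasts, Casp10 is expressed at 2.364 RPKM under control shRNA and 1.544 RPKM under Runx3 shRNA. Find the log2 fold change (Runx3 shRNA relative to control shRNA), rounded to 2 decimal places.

-0.61

Fold change = 1.544 / 2.364 = 0.6531
log2(0.6531) = -0.615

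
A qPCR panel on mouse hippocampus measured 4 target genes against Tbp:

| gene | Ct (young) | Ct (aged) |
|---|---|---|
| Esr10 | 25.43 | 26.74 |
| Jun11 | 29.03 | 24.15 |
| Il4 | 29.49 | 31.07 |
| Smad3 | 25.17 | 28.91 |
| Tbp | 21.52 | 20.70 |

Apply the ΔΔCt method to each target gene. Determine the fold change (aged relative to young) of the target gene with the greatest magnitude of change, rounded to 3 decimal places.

0.042

Esr10: ΔΔCt = (26.74−20.70) − (25.43−21.52) = 6.04 − 3.91 = 2.13; fold change = 2^-2.13 = 0.228
Jun11: ΔΔCt = (24.15−20.70) − (29.03−21.52) = 3.45 − 7.51 = -4.06; fold change = 2^4.06 = 16.679
Il4: ΔΔCt = (31.07−20.70) − (29.49−21.52) = 10.37 − 7.97 = 2.40; fold change = 2^-2.40 = 0.189
Smad3: ΔΔCt = (28.91−20.70) − (25.17−21.52) = 8.21 − 3.65 = 4.56; fold change = 2^-4.56 = 0.042
Smad3 has the largest |ΔΔCt| = 4.56.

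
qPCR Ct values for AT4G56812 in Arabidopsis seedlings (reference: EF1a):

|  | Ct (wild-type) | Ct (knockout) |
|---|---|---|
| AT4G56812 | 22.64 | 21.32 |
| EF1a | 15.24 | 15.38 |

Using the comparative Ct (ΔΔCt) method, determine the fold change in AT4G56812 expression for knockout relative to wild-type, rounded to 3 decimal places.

ΔCt(wild-type) = 22.640 − 15.240 = 7.400
ΔCt(knockout) = 21.320 − 15.380 = 5.940
ΔΔCt = 5.940 − 7.400 = -1.460
Fold change = 2^(−(-1.460)) = 2^1.460 = 2.7511

2.751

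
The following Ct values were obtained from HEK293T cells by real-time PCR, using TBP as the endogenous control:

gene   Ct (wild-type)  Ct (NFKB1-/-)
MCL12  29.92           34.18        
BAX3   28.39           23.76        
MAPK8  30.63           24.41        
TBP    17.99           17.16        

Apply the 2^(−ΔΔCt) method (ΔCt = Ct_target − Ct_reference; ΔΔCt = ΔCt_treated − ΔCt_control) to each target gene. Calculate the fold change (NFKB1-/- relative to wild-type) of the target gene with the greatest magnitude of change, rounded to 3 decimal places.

41.933

MCL12: ΔΔCt = (34.18−17.16) − (29.92−17.99) = 17.02 − 11.93 = 5.09; fold change = 2^-5.09 = 0.029
BAX3: ΔΔCt = (23.76−17.16) − (28.39−17.99) = 6.60 − 10.40 = -3.80; fold change = 2^3.80 = 13.929
MAPK8: ΔΔCt = (24.41−17.16) − (30.63−17.99) = 7.25 − 12.64 = -5.39; fold change = 2^5.39 = 41.933
MAPK8 has the largest |ΔΔCt| = 5.39.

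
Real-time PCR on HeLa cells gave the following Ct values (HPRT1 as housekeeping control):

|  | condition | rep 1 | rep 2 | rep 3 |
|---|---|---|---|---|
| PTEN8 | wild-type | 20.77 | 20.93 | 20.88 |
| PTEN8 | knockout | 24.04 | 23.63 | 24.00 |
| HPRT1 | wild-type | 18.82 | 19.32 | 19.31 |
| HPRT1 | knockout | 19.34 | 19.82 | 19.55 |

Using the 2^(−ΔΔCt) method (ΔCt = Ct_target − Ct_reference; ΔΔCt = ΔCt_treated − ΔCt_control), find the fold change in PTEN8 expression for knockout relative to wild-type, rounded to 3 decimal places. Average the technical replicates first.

0.164

Mean Ct: PTEN8 wild-type 20.860; PTEN8 knockout 23.890; HPRT1 wild-type 19.150; HPRT1 knockout 19.570
ΔCt(wild-type) = 20.860 − 19.150 = 1.710
ΔCt(knockout) = 23.890 − 19.570 = 4.320
ΔΔCt = 4.320 − 1.710 = 2.610
Fold change = 2^(−2.610) = 0.1638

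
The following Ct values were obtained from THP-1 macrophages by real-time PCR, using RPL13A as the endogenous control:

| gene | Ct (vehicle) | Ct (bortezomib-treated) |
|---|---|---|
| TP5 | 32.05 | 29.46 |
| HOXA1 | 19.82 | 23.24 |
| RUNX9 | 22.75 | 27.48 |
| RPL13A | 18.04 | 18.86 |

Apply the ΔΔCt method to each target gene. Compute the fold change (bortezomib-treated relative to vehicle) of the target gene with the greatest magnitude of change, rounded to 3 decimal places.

0.067

TP5: ΔΔCt = (29.46−18.86) − (32.05−18.04) = 10.60 − 14.01 = -3.41; fold change = 2^3.41 = 10.629
HOXA1: ΔΔCt = (23.24−18.86) − (19.82−18.04) = 4.38 − 1.78 = 2.60; fold change = 2^-2.60 = 0.165
RUNX9: ΔΔCt = (27.48−18.86) − (22.75−18.04) = 8.62 − 4.71 = 3.91; fold change = 2^-3.91 = 0.067
RUNX9 has the largest |ΔΔCt| = 3.91.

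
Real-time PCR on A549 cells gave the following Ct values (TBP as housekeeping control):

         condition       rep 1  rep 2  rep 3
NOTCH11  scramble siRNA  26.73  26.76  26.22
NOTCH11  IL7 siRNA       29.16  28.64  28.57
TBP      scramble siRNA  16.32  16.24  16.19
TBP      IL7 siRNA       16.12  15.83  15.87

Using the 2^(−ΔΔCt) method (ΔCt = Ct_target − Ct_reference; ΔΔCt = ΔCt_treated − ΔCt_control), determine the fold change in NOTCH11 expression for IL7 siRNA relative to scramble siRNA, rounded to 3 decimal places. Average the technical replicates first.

Mean Ct: NOTCH11 scramble siRNA 26.570; NOTCH11 IL7 siRNA 28.790; TBP scramble siRNA 16.250; TBP IL7 siRNA 15.940
ΔCt(scramble siRNA) = 26.570 − 16.250 = 10.320
ΔCt(IL7 siRNA) = 28.790 − 15.940 = 12.850
ΔΔCt = 12.850 − 10.320 = 2.530
Fold change = 2^(−2.530) = 0.1731

0.173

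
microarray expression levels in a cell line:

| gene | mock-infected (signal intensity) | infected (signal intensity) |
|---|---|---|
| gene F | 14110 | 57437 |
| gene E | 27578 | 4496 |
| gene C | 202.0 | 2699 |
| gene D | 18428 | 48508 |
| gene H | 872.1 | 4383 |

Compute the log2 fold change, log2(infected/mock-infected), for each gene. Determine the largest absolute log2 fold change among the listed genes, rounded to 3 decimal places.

log2(57437/14110) = 2.025  (gene F)
log2(4496/27578) = -2.617  (gene E)
log2(2699/202.0) = 3.740  (gene C)
log2(48508/18428) = 1.396  (gene D)
log2(4383/872.1) = 2.329  (gene H)
The largest magnitude belongs to gene C.

3.740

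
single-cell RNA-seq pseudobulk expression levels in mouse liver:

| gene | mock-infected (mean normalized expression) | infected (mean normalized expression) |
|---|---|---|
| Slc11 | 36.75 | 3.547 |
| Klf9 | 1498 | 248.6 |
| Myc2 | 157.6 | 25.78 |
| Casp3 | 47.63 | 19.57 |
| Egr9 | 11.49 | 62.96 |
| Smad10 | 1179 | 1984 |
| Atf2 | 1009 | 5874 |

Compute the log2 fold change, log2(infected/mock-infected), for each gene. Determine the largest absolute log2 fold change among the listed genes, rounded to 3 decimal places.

log2(3.547/36.75) = -3.373  (Slc11)
log2(248.6/1498) = -2.591  (Klf9)
log2(25.78/157.6) = -2.612  (Myc2)
log2(19.57/47.63) = -1.283  (Casp3)
log2(62.96/11.49) = 2.454  (Egr9)
log2(1984/1179) = 0.751  (Smad10)
log2(5874/1009) = 2.541  (Atf2)
The largest magnitude belongs to Slc11.

3.373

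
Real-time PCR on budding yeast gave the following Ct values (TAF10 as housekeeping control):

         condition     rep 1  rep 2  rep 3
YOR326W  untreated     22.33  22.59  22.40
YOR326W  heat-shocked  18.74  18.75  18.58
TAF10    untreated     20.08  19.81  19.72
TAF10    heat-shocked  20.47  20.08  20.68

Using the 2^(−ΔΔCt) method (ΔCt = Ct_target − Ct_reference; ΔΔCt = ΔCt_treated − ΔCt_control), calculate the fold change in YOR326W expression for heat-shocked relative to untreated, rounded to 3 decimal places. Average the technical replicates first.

19.562

Mean Ct: YOR326W untreated 22.440; YOR326W heat-shocked 18.690; TAF10 untreated 19.870; TAF10 heat-shocked 20.410
ΔCt(untreated) = 22.440 − 19.870 = 2.570
ΔCt(heat-shocked) = 18.690 − 20.410 = -1.720
ΔΔCt = -1.720 − 2.570 = -4.290
Fold change = 2^(−(-4.290)) = 2^4.290 = 19.5622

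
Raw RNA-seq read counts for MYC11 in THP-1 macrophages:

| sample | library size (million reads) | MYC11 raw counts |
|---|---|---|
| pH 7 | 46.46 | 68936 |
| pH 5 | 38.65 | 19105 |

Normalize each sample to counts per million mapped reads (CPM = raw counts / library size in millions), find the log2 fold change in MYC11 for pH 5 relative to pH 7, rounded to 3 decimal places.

-1.586

CPM(pH 7) = 68936 / 46.46 = 1483.7710
CPM(pH 5) = 19105 / 38.65 = 494.3079
Fold change = 494.3079 / 1483.7710 = 0.33314
log2(0.33314) = -1.5858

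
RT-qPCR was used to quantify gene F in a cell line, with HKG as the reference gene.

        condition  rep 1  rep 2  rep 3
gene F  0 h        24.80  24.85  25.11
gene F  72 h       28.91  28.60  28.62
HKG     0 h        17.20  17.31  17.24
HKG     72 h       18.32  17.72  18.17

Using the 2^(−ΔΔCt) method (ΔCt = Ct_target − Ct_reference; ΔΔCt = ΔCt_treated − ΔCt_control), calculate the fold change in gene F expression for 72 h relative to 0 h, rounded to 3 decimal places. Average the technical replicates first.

0.128

Mean Ct: gene F 0 h 24.920; gene F 72 h 28.710; HKG 0 h 17.250; HKG 72 h 18.070
ΔCt(0 h) = 24.920 − 17.250 = 7.670
ΔCt(72 h) = 28.710 − 18.070 = 10.640
ΔΔCt = 10.640 − 7.670 = 2.970
Fold change = 2^(−2.970) = 0.1276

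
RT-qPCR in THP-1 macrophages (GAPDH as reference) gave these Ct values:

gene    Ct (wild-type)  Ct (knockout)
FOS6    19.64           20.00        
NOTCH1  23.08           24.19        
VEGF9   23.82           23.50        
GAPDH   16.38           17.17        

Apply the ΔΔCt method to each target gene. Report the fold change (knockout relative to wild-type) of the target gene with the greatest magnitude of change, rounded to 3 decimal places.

2.158

FOS6: ΔΔCt = (20.00−17.17) − (19.64−16.38) = 2.83 − 3.26 = -0.43; fold change = 2^0.43 = 1.347
NOTCH1: ΔΔCt = (24.19−17.17) − (23.08−16.38) = 7.02 − 6.70 = 0.32; fold change = 2^-0.32 = 0.801
VEGF9: ΔΔCt = (23.50−17.17) − (23.82−16.38) = 6.33 − 7.44 = -1.11; fold change = 2^1.11 = 2.158
VEGF9 has the largest |ΔΔCt| = 1.11.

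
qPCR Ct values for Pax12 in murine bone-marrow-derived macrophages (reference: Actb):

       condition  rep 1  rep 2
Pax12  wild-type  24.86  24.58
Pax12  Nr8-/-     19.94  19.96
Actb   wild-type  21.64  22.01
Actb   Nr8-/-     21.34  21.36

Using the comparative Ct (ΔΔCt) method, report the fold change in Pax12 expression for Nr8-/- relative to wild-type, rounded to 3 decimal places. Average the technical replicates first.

Mean Ct: Pax12 wild-type 24.720; Pax12 Nr8-/- 19.950; Actb wild-type 21.825; Actb Nr8-/- 21.350
ΔCt(wild-type) = 24.720 − 21.825 = 2.895
ΔCt(Nr8-/-) = 19.950 − 21.350 = -1.400
ΔΔCt = -1.400 − 2.895 = -4.295
Fold change = 2^(−(-4.295)) = 2^4.295 = 19.6302

19.630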